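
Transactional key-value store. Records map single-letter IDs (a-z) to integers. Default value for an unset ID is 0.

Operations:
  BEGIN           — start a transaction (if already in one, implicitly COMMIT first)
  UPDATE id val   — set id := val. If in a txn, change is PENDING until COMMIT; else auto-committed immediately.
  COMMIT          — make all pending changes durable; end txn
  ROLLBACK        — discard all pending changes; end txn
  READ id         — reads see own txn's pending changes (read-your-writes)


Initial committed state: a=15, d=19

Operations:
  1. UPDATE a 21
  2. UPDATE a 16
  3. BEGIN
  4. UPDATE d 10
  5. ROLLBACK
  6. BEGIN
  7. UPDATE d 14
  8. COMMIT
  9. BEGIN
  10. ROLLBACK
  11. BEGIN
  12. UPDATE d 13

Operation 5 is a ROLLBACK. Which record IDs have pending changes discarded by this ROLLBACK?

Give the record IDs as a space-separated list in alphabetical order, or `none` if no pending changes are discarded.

Answer: d

Derivation:
Initial committed: {a=15, d=19}
Op 1: UPDATE a=21 (auto-commit; committed a=21)
Op 2: UPDATE a=16 (auto-commit; committed a=16)
Op 3: BEGIN: in_txn=True, pending={}
Op 4: UPDATE d=10 (pending; pending now {d=10})
Op 5: ROLLBACK: discarded pending ['d']; in_txn=False
Op 6: BEGIN: in_txn=True, pending={}
Op 7: UPDATE d=14 (pending; pending now {d=14})
Op 8: COMMIT: merged ['d'] into committed; committed now {a=16, d=14}
Op 9: BEGIN: in_txn=True, pending={}
Op 10: ROLLBACK: discarded pending []; in_txn=False
Op 11: BEGIN: in_txn=True, pending={}
Op 12: UPDATE d=13 (pending; pending now {d=13})
ROLLBACK at op 5 discards: ['d']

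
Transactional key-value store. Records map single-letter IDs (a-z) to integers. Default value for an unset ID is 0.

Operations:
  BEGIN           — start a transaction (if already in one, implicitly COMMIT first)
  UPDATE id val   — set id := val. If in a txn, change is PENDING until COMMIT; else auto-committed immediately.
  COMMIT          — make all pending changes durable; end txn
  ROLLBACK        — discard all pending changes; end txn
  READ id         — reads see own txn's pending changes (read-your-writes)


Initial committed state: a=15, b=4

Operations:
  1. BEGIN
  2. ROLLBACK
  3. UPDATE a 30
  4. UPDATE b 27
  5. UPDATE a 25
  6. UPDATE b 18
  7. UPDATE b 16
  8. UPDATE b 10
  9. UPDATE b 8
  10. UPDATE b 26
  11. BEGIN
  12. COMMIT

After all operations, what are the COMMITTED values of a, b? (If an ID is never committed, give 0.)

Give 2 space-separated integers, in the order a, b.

Answer: 25 26

Derivation:
Initial committed: {a=15, b=4}
Op 1: BEGIN: in_txn=True, pending={}
Op 2: ROLLBACK: discarded pending []; in_txn=False
Op 3: UPDATE a=30 (auto-commit; committed a=30)
Op 4: UPDATE b=27 (auto-commit; committed b=27)
Op 5: UPDATE a=25 (auto-commit; committed a=25)
Op 6: UPDATE b=18 (auto-commit; committed b=18)
Op 7: UPDATE b=16 (auto-commit; committed b=16)
Op 8: UPDATE b=10 (auto-commit; committed b=10)
Op 9: UPDATE b=8 (auto-commit; committed b=8)
Op 10: UPDATE b=26 (auto-commit; committed b=26)
Op 11: BEGIN: in_txn=True, pending={}
Op 12: COMMIT: merged [] into committed; committed now {a=25, b=26}
Final committed: {a=25, b=26}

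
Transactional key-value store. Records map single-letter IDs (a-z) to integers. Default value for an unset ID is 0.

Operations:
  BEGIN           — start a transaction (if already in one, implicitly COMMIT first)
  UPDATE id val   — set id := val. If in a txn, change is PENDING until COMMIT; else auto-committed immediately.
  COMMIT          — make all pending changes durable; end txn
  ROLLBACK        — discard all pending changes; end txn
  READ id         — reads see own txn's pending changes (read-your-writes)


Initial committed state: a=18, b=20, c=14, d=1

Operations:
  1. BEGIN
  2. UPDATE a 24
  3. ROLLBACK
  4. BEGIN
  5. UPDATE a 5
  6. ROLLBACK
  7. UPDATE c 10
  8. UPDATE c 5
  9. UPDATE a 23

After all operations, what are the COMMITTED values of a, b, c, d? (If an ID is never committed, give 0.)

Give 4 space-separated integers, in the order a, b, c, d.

Answer: 23 20 5 1

Derivation:
Initial committed: {a=18, b=20, c=14, d=1}
Op 1: BEGIN: in_txn=True, pending={}
Op 2: UPDATE a=24 (pending; pending now {a=24})
Op 3: ROLLBACK: discarded pending ['a']; in_txn=False
Op 4: BEGIN: in_txn=True, pending={}
Op 5: UPDATE a=5 (pending; pending now {a=5})
Op 6: ROLLBACK: discarded pending ['a']; in_txn=False
Op 7: UPDATE c=10 (auto-commit; committed c=10)
Op 8: UPDATE c=5 (auto-commit; committed c=5)
Op 9: UPDATE a=23 (auto-commit; committed a=23)
Final committed: {a=23, b=20, c=5, d=1}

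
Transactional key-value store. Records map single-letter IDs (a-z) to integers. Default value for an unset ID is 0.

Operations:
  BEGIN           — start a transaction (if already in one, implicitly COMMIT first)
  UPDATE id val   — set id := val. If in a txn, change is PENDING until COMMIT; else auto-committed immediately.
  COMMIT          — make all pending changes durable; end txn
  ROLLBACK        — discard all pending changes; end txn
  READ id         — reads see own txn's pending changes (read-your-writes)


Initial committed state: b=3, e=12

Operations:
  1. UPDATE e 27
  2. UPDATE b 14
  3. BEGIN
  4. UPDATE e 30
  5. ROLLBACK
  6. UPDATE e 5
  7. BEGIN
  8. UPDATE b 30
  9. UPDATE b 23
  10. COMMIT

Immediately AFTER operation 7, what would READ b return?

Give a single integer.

Answer: 14

Derivation:
Initial committed: {b=3, e=12}
Op 1: UPDATE e=27 (auto-commit; committed e=27)
Op 2: UPDATE b=14 (auto-commit; committed b=14)
Op 3: BEGIN: in_txn=True, pending={}
Op 4: UPDATE e=30 (pending; pending now {e=30})
Op 5: ROLLBACK: discarded pending ['e']; in_txn=False
Op 6: UPDATE e=5 (auto-commit; committed e=5)
Op 7: BEGIN: in_txn=True, pending={}
After op 7: visible(b) = 14 (pending={}, committed={b=14, e=5})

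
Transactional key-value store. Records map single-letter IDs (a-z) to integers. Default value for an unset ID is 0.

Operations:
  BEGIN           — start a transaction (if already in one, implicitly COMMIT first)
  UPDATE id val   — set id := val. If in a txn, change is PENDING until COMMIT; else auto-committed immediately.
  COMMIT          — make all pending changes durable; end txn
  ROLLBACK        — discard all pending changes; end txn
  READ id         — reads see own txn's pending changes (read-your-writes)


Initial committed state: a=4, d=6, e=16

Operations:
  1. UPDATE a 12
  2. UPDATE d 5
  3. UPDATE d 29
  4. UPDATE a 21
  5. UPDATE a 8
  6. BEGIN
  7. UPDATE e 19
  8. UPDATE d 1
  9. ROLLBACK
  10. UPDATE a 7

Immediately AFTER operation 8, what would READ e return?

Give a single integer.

Answer: 19

Derivation:
Initial committed: {a=4, d=6, e=16}
Op 1: UPDATE a=12 (auto-commit; committed a=12)
Op 2: UPDATE d=5 (auto-commit; committed d=5)
Op 3: UPDATE d=29 (auto-commit; committed d=29)
Op 4: UPDATE a=21 (auto-commit; committed a=21)
Op 5: UPDATE a=8 (auto-commit; committed a=8)
Op 6: BEGIN: in_txn=True, pending={}
Op 7: UPDATE e=19 (pending; pending now {e=19})
Op 8: UPDATE d=1 (pending; pending now {d=1, e=19})
After op 8: visible(e) = 19 (pending={d=1, e=19}, committed={a=8, d=29, e=16})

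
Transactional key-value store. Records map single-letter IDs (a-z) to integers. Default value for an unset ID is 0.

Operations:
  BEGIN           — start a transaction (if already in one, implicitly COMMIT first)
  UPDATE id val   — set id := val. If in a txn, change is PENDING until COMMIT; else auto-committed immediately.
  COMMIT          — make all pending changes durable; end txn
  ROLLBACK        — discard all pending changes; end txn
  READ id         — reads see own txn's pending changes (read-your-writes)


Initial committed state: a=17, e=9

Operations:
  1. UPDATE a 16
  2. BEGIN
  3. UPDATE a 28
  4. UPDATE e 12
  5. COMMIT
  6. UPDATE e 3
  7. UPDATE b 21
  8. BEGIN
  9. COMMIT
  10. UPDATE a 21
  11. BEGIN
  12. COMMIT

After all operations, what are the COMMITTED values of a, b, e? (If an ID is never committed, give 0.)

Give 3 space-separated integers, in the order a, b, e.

Initial committed: {a=17, e=9}
Op 1: UPDATE a=16 (auto-commit; committed a=16)
Op 2: BEGIN: in_txn=True, pending={}
Op 3: UPDATE a=28 (pending; pending now {a=28})
Op 4: UPDATE e=12 (pending; pending now {a=28, e=12})
Op 5: COMMIT: merged ['a', 'e'] into committed; committed now {a=28, e=12}
Op 6: UPDATE e=3 (auto-commit; committed e=3)
Op 7: UPDATE b=21 (auto-commit; committed b=21)
Op 8: BEGIN: in_txn=True, pending={}
Op 9: COMMIT: merged [] into committed; committed now {a=28, b=21, e=3}
Op 10: UPDATE a=21 (auto-commit; committed a=21)
Op 11: BEGIN: in_txn=True, pending={}
Op 12: COMMIT: merged [] into committed; committed now {a=21, b=21, e=3}
Final committed: {a=21, b=21, e=3}

Answer: 21 21 3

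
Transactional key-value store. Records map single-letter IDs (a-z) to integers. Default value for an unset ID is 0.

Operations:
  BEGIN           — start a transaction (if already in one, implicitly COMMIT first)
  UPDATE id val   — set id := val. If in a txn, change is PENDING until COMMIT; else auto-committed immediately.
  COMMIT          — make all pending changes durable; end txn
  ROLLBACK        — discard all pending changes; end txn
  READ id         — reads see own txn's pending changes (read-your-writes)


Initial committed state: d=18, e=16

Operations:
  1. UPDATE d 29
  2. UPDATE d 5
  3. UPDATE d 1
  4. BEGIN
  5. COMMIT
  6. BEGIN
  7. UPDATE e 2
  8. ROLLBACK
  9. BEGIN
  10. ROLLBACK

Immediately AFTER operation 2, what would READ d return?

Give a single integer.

Initial committed: {d=18, e=16}
Op 1: UPDATE d=29 (auto-commit; committed d=29)
Op 2: UPDATE d=5 (auto-commit; committed d=5)
After op 2: visible(d) = 5 (pending={}, committed={d=5, e=16})

Answer: 5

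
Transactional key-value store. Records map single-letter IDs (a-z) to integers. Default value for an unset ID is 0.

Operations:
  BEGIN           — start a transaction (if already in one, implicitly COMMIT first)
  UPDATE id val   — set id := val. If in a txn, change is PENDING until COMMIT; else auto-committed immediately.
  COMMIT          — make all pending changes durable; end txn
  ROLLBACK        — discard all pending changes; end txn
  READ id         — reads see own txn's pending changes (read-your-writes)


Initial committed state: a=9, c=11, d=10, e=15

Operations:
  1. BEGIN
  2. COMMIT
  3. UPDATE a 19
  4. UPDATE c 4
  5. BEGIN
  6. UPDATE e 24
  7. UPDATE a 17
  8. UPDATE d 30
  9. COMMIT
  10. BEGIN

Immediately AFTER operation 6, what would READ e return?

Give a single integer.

Answer: 24

Derivation:
Initial committed: {a=9, c=11, d=10, e=15}
Op 1: BEGIN: in_txn=True, pending={}
Op 2: COMMIT: merged [] into committed; committed now {a=9, c=11, d=10, e=15}
Op 3: UPDATE a=19 (auto-commit; committed a=19)
Op 4: UPDATE c=4 (auto-commit; committed c=4)
Op 5: BEGIN: in_txn=True, pending={}
Op 6: UPDATE e=24 (pending; pending now {e=24})
After op 6: visible(e) = 24 (pending={e=24}, committed={a=19, c=4, d=10, e=15})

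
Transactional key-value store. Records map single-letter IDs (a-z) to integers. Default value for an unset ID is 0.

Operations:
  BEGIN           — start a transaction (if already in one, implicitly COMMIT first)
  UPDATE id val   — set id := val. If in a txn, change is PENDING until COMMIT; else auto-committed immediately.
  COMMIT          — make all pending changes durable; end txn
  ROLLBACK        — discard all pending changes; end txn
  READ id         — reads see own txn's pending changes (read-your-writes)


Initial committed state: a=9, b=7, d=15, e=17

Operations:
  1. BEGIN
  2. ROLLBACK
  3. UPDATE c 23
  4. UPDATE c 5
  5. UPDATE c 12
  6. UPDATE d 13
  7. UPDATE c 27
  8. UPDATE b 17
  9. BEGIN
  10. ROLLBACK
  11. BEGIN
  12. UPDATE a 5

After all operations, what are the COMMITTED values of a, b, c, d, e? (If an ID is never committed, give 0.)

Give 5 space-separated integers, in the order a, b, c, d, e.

Answer: 9 17 27 13 17

Derivation:
Initial committed: {a=9, b=7, d=15, e=17}
Op 1: BEGIN: in_txn=True, pending={}
Op 2: ROLLBACK: discarded pending []; in_txn=False
Op 3: UPDATE c=23 (auto-commit; committed c=23)
Op 4: UPDATE c=5 (auto-commit; committed c=5)
Op 5: UPDATE c=12 (auto-commit; committed c=12)
Op 6: UPDATE d=13 (auto-commit; committed d=13)
Op 7: UPDATE c=27 (auto-commit; committed c=27)
Op 8: UPDATE b=17 (auto-commit; committed b=17)
Op 9: BEGIN: in_txn=True, pending={}
Op 10: ROLLBACK: discarded pending []; in_txn=False
Op 11: BEGIN: in_txn=True, pending={}
Op 12: UPDATE a=5 (pending; pending now {a=5})
Final committed: {a=9, b=17, c=27, d=13, e=17}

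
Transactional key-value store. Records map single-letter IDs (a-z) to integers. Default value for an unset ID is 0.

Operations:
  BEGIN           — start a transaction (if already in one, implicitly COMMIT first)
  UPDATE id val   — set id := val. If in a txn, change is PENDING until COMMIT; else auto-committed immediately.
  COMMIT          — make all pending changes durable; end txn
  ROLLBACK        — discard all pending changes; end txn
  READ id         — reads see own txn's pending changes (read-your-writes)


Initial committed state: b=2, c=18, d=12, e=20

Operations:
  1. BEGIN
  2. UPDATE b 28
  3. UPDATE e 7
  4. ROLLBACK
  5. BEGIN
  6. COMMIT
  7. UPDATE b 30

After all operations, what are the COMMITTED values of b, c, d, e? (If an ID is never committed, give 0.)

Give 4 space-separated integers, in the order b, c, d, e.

Answer: 30 18 12 20

Derivation:
Initial committed: {b=2, c=18, d=12, e=20}
Op 1: BEGIN: in_txn=True, pending={}
Op 2: UPDATE b=28 (pending; pending now {b=28})
Op 3: UPDATE e=7 (pending; pending now {b=28, e=7})
Op 4: ROLLBACK: discarded pending ['b', 'e']; in_txn=False
Op 5: BEGIN: in_txn=True, pending={}
Op 6: COMMIT: merged [] into committed; committed now {b=2, c=18, d=12, e=20}
Op 7: UPDATE b=30 (auto-commit; committed b=30)
Final committed: {b=30, c=18, d=12, e=20}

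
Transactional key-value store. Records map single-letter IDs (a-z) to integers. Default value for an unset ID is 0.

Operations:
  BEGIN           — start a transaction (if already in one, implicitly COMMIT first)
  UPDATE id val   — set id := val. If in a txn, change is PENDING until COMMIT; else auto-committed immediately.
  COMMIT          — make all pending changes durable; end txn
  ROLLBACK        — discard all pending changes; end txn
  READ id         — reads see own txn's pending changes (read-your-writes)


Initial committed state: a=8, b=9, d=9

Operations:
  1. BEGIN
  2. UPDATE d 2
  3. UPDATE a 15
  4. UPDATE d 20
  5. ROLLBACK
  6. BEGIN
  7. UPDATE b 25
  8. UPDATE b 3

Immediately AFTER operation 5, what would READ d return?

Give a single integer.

Answer: 9

Derivation:
Initial committed: {a=8, b=9, d=9}
Op 1: BEGIN: in_txn=True, pending={}
Op 2: UPDATE d=2 (pending; pending now {d=2})
Op 3: UPDATE a=15 (pending; pending now {a=15, d=2})
Op 4: UPDATE d=20 (pending; pending now {a=15, d=20})
Op 5: ROLLBACK: discarded pending ['a', 'd']; in_txn=False
After op 5: visible(d) = 9 (pending={}, committed={a=8, b=9, d=9})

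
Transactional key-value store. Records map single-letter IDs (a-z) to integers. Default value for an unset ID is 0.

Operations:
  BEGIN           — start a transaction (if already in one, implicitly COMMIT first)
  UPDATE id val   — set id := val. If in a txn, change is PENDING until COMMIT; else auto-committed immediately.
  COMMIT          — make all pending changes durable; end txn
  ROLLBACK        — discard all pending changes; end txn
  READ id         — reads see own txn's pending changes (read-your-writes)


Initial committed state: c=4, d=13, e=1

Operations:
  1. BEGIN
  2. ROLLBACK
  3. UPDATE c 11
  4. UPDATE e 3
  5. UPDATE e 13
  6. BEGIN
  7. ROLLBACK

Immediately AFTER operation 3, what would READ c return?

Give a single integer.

Initial committed: {c=4, d=13, e=1}
Op 1: BEGIN: in_txn=True, pending={}
Op 2: ROLLBACK: discarded pending []; in_txn=False
Op 3: UPDATE c=11 (auto-commit; committed c=11)
After op 3: visible(c) = 11 (pending={}, committed={c=11, d=13, e=1})

Answer: 11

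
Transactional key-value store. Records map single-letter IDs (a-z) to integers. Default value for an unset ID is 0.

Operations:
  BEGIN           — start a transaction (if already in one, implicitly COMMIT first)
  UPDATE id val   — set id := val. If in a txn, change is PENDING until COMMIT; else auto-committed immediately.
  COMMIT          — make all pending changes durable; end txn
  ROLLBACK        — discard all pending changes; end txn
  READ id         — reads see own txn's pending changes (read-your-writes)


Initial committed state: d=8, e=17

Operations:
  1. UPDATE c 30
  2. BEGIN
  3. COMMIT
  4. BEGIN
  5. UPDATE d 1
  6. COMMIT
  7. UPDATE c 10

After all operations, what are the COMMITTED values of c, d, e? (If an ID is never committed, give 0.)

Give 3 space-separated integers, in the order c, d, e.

Answer: 10 1 17

Derivation:
Initial committed: {d=8, e=17}
Op 1: UPDATE c=30 (auto-commit; committed c=30)
Op 2: BEGIN: in_txn=True, pending={}
Op 3: COMMIT: merged [] into committed; committed now {c=30, d=8, e=17}
Op 4: BEGIN: in_txn=True, pending={}
Op 5: UPDATE d=1 (pending; pending now {d=1})
Op 6: COMMIT: merged ['d'] into committed; committed now {c=30, d=1, e=17}
Op 7: UPDATE c=10 (auto-commit; committed c=10)
Final committed: {c=10, d=1, e=17}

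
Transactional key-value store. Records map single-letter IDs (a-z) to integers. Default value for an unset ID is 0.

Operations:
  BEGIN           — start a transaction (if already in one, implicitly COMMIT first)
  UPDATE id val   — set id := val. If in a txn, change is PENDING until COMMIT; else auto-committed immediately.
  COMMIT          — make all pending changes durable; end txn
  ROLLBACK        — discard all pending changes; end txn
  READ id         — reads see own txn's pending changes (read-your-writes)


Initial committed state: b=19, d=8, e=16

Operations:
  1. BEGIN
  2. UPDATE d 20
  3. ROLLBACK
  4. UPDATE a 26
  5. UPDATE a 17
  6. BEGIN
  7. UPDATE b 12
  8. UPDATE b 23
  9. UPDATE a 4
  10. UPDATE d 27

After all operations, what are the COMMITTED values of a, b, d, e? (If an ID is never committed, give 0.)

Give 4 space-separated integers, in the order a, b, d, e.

Initial committed: {b=19, d=8, e=16}
Op 1: BEGIN: in_txn=True, pending={}
Op 2: UPDATE d=20 (pending; pending now {d=20})
Op 3: ROLLBACK: discarded pending ['d']; in_txn=False
Op 4: UPDATE a=26 (auto-commit; committed a=26)
Op 5: UPDATE a=17 (auto-commit; committed a=17)
Op 6: BEGIN: in_txn=True, pending={}
Op 7: UPDATE b=12 (pending; pending now {b=12})
Op 8: UPDATE b=23 (pending; pending now {b=23})
Op 9: UPDATE a=4 (pending; pending now {a=4, b=23})
Op 10: UPDATE d=27 (pending; pending now {a=4, b=23, d=27})
Final committed: {a=17, b=19, d=8, e=16}

Answer: 17 19 8 16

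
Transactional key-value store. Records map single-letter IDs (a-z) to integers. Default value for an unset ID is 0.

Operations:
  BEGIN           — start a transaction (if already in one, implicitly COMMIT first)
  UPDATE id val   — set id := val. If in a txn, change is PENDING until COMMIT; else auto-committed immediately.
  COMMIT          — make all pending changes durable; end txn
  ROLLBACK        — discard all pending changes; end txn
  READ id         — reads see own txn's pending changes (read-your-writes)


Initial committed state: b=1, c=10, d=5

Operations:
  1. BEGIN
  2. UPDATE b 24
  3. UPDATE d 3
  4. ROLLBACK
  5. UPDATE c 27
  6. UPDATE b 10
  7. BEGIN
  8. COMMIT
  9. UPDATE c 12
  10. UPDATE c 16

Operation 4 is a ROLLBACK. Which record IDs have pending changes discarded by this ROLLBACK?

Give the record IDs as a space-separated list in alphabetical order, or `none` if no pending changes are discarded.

Answer: b d

Derivation:
Initial committed: {b=1, c=10, d=5}
Op 1: BEGIN: in_txn=True, pending={}
Op 2: UPDATE b=24 (pending; pending now {b=24})
Op 3: UPDATE d=3 (pending; pending now {b=24, d=3})
Op 4: ROLLBACK: discarded pending ['b', 'd']; in_txn=False
Op 5: UPDATE c=27 (auto-commit; committed c=27)
Op 6: UPDATE b=10 (auto-commit; committed b=10)
Op 7: BEGIN: in_txn=True, pending={}
Op 8: COMMIT: merged [] into committed; committed now {b=10, c=27, d=5}
Op 9: UPDATE c=12 (auto-commit; committed c=12)
Op 10: UPDATE c=16 (auto-commit; committed c=16)
ROLLBACK at op 4 discards: ['b', 'd']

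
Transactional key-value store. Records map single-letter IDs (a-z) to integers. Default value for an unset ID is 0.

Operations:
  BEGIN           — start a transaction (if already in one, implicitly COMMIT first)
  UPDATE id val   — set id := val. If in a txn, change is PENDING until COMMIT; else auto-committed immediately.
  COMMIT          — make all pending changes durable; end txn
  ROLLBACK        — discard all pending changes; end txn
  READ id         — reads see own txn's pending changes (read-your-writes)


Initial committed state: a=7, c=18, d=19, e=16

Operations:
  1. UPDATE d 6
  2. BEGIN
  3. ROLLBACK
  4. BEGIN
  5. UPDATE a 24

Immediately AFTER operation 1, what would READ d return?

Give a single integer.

Initial committed: {a=7, c=18, d=19, e=16}
Op 1: UPDATE d=6 (auto-commit; committed d=6)
After op 1: visible(d) = 6 (pending={}, committed={a=7, c=18, d=6, e=16})

Answer: 6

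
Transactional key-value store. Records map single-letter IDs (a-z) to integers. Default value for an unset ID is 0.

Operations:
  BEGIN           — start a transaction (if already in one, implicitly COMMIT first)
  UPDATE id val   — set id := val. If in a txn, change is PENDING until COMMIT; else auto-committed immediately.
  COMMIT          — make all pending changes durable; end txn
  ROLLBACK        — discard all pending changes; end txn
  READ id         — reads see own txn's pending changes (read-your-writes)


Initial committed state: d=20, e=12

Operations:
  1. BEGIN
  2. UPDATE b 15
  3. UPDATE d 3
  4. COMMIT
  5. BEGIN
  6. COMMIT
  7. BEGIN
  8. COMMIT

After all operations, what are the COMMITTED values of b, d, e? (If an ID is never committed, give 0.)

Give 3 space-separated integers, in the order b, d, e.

Initial committed: {d=20, e=12}
Op 1: BEGIN: in_txn=True, pending={}
Op 2: UPDATE b=15 (pending; pending now {b=15})
Op 3: UPDATE d=3 (pending; pending now {b=15, d=3})
Op 4: COMMIT: merged ['b', 'd'] into committed; committed now {b=15, d=3, e=12}
Op 5: BEGIN: in_txn=True, pending={}
Op 6: COMMIT: merged [] into committed; committed now {b=15, d=3, e=12}
Op 7: BEGIN: in_txn=True, pending={}
Op 8: COMMIT: merged [] into committed; committed now {b=15, d=3, e=12}
Final committed: {b=15, d=3, e=12}

Answer: 15 3 12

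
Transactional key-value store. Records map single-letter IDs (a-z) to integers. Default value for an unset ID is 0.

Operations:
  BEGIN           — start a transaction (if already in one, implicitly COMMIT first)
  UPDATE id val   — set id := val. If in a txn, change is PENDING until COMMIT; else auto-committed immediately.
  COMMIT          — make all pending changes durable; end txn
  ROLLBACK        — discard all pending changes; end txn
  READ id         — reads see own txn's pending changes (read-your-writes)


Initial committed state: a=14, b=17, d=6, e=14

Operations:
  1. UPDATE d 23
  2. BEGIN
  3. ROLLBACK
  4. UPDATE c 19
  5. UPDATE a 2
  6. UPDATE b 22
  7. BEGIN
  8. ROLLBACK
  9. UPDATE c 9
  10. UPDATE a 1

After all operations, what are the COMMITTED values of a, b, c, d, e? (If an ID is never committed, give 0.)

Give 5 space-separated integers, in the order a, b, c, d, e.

Initial committed: {a=14, b=17, d=6, e=14}
Op 1: UPDATE d=23 (auto-commit; committed d=23)
Op 2: BEGIN: in_txn=True, pending={}
Op 3: ROLLBACK: discarded pending []; in_txn=False
Op 4: UPDATE c=19 (auto-commit; committed c=19)
Op 5: UPDATE a=2 (auto-commit; committed a=2)
Op 6: UPDATE b=22 (auto-commit; committed b=22)
Op 7: BEGIN: in_txn=True, pending={}
Op 8: ROLLBACK: discarded pending []; in_txn=False
Op 9: UPDATE c=9 (auto-commit; committed c=9)
Op 10: UPDATE a=1 (auto-commit; committed a=1)
Final committed: {a=1, b=22, c=9, d=23, e=14}

Answer: 1 22 9 23 14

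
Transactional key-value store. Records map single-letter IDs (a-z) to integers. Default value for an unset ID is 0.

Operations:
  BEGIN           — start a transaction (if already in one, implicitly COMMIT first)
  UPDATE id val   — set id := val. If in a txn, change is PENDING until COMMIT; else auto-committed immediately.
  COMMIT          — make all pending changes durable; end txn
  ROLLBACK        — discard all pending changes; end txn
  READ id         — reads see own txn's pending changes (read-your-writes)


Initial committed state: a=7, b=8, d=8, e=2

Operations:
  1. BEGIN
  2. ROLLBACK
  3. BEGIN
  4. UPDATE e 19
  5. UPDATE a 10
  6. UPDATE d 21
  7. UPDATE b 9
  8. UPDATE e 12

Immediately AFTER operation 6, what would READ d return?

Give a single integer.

Initial committed: {a=7, b=8, d=8, e=2}
Op 1: BEGIN: in_txn=True, pending={}
Op 2: ROLLBACK: discarded pending []; in_txn=False
Op 3: BEGIN: in_txn=True, pending={}
Op 4: UPDATE e=19 (pending; pending now {e=19})
Op 5: UPDATE a=10 (pending; pending now {a=10, e=19})
Op 6: UPDATE d=21 (pending; pending now {a=10, d=21, e=19})
After op 6: visible(d) = 21 (pending={a=10, d=21, e=19}, committed={a=7, b=8, d=8, e=2})

Answer: 21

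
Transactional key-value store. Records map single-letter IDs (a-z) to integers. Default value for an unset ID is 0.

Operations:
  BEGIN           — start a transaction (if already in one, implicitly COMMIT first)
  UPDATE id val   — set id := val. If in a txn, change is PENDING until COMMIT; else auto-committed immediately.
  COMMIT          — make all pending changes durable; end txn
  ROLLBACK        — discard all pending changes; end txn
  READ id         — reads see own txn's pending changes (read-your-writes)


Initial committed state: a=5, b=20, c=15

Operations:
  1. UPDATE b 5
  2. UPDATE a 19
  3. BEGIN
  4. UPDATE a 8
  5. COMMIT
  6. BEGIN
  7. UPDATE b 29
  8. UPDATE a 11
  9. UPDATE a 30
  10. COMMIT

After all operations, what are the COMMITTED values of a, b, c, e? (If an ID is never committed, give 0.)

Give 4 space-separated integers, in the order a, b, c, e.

Initial committed: {a=5, b=20, c=15}
Op 1: UPDATE b=5 (auto-commit; committed b=5)
Op 2: UPDATE a=19 (auto-commit; committed a=19)
Op 3: BEGIN: in_txn=True, pending={}
Op 4: UPDATE a=8 (pending; pending now {a=8})
Op 5: COMMIT: merged ['a'] into committed; committed now {a=8, b=5, c=15}
Op 6: BEGIN: in_txn=True, pending={}
Op 7: UPDATE b=29 (pending; pending now {b=29})
Op 8: UPDATE a=11 (pending; pending now {a=11, b=29})
Op 9: UPDATE a=30 (pending; pending now {a=30, b=29})
Op 10: COMMIT: merged ['a', 'b'] into committed; committed now {a=30, b=29, c=15}
Final committed: {a=30, b=29, c=15}

Answer: 30 29 15 0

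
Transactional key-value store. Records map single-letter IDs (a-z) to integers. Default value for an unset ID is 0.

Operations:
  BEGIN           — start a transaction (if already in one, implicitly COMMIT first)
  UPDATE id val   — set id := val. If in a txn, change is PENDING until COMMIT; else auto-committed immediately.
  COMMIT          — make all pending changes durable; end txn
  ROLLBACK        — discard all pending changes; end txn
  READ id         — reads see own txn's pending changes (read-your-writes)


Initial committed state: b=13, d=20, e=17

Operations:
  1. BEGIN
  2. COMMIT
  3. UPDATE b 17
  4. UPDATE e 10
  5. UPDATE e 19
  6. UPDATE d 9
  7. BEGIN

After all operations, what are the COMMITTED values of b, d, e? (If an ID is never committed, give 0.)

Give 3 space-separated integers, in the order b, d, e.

Answer: 17 9 19

Derivation:
Initial committed: {b=13, d=20, e=17}
Op 1: BEGIN: in_txn=True, pending={}
Op 2: COMMIT: merged [] into committed; committed now {b=13, d=20, e=17}
Op 3: UPDATE b=17 (auto-commit; committed b=17)
Op 4: UPDATE e=10 (auto-commit; committed e=10)
Op 5: UPDATE e=19 (auto-commit; committed e=19)
Op 6: UPDATE d=9 (auto-commit; committed d=9)
Op 7: BEGIN: in_txn=True, pending={}
Final committed: {b=17, d=9, e=19}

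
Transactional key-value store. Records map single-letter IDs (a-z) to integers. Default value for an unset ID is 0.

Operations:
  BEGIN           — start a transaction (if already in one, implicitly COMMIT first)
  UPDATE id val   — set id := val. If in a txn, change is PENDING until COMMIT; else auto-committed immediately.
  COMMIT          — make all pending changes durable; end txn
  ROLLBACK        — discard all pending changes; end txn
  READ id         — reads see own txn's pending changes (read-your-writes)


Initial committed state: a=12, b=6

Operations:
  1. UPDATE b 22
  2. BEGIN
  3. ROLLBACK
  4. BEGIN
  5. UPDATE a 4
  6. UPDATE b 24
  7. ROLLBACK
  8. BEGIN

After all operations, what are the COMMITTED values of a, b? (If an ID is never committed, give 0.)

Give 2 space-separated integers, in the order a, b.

Initial committed: {a=12, b=6}
Op 1: UPDATE b=22 (auto-commit; committed b=22)
Op 2: BEGIN: in_txn=True, pending={}
Op 3: ROLLBACK: discarded pending []; in_txn=False
Op 4: BEGIN: in_txn=True, pending={}
Op 5: UPDATE a=4 (pending; pending now {a=4})
Op 6: UPDATE b=24 (pending; pending now {a=4, b=24})
Op 7: ROLLBACK: discarded pending ['a', 'b']; in_txn=False
Op 8: BEGIN: in_txn=True, pending={}
Final committed: {a=12, b=22}

Answer: 12 22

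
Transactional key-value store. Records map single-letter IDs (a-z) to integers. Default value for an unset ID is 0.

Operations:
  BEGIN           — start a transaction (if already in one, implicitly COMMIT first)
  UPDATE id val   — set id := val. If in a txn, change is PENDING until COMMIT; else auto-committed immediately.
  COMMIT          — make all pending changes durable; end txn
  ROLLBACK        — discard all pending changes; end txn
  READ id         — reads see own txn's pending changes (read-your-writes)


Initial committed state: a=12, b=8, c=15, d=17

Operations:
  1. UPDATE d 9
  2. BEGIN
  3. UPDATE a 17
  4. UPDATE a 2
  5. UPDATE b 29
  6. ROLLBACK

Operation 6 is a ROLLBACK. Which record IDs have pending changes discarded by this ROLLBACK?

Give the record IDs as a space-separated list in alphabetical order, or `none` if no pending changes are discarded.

Initial committed: {a=12, b=8, c=15, d=17}
Op 1: UPDATE d=9 (auto-commit; committed d=9)
Op 2: BEGIN: in_txn=True, pending={}
Op 3: UPDATE a=17 (pending; pending now {a=17})
Op 4: UPDATE a=2 (pending; pending now {a=2})
Op 5: UPDATE b=29 (pending; pending now {a=2, b=29})
Op 6: ROLLBACK: discarded pending ['a', 'b']; in_txn=False
ROLLBACK at op 6 discards: ['a', 'b']

Answer: a b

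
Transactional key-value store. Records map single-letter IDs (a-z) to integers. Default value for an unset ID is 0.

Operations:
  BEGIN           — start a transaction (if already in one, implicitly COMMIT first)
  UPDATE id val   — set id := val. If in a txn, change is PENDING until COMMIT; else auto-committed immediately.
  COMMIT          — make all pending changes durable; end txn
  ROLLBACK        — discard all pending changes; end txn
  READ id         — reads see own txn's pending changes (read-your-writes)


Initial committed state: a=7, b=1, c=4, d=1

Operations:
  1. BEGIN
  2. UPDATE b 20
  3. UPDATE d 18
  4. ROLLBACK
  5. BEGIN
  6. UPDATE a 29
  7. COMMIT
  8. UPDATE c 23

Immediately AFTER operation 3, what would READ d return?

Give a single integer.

Initial committed: {a=7, b=1, c=4, d=1}
Op 1: BEGIN: in_txn=True, pending={}
Op 2: UPDATE b=20 (pending; pending now {b=20})
Op 3: UPDATE d=18 (pending; pending now {b=20, d=18})
After op 3: visible(d) = 18 (pending={b=20, d=18}, committed={a=7, b=1, c=4, d=1})

Answer: 18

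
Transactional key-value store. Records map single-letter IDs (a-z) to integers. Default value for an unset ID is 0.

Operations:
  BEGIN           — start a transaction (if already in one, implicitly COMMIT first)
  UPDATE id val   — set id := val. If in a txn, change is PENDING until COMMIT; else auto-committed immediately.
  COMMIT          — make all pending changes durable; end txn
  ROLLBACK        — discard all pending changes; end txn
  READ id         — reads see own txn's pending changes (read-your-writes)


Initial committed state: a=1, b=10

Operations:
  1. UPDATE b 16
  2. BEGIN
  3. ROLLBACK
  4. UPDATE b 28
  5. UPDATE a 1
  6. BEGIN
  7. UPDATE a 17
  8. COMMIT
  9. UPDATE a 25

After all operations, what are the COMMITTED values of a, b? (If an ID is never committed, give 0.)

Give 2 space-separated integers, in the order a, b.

Initial committed: {a=1, b=10}
Op 1: UPDATE b=16 (auto-commit; committed b=16)
Op 2: BEGIN: in_txn=True, pending={}
Op 3: ROLLBACK: discarded pending []; in_txn=False
Op 4: UPDATE b=28 (auto-commit; committed b=28)
Op 5: UPDATE a=1 (auto-commit; committed a=1)
Op 6: BEGIN: in_txn=True, pending={}
Op 7: UPDATE a=17 (pending; pending now {a=17})
Op 8: COMMIT: merged ['a'] into committed; committed now {a=17, b=28}
Op 9: UPDATE a=25 (auto-commit; committed a=25)
Final committed: {a=25, b=28}

Answer: 25 28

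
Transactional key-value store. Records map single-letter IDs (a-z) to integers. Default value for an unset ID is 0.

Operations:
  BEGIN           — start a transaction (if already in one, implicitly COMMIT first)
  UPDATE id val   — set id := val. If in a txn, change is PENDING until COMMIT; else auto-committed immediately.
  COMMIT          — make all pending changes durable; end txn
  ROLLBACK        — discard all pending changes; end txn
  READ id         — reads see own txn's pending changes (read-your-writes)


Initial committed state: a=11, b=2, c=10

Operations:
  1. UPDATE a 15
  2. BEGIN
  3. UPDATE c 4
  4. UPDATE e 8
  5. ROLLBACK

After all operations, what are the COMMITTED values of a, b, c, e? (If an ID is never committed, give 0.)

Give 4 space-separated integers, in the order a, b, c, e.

Answer: 15 2 10 0

Derivation:
Initial committed: {a=11, b=2, c=10}
Op 1: UPDATE a=15 (auto-commit; committed a=15)
Op 2: BEGIN: in_txn=True, pending={}
Op 3: UPDATE c=4 (pending; pending now {c=4})
Op 4: UPDATE e=8 (pending; pending now {c=4, e=8})
Op 5: ROLLBACK: discarded pending ['c', 'e']; in_txn=False
Final committed: {a=15, b=2, c=10}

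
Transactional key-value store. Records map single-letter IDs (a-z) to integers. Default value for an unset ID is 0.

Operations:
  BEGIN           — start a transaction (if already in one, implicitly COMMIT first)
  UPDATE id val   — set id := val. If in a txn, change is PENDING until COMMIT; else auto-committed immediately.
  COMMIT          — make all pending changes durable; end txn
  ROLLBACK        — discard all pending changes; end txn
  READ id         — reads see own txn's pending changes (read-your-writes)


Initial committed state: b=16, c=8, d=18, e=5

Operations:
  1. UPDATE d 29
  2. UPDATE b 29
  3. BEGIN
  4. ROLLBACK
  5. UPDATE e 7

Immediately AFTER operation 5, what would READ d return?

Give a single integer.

Initial committed: {b=16, c=8, d=18, e=5}
Op 1: UPDATE d=29 (auto-commit; committed d=29)
Op 2: UPDATE b=29 (auto-commit; committed b=29)
Op 3: BEGIN: in_txn=True, pending={}
Op 4: ROLLBACK: discarded pending []; in_txn=False
Op 5: UPDATE e=7 (auto-commit; committed e=7)
After op 5: visible(d) = 29 (pending={}, committed={b=29, c=8, d=29, e=7})

Answer: 29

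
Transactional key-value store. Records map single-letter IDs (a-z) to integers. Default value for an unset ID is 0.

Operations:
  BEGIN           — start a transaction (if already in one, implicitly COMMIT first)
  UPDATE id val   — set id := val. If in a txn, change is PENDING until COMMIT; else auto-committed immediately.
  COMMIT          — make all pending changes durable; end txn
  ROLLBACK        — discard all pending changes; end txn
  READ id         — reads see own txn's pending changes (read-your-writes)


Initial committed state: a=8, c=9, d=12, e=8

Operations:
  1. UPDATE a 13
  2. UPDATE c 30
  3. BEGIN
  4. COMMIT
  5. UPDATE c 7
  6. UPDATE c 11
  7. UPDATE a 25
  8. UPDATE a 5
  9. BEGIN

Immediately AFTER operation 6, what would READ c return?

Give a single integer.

Initial committed: {a=8, c=9, d=12, e=8}
Op 1: UPDATE a=13 (auto-commit; committed a=13)
Op 2: UPDATE c=30 (auto-commit; committed c=30)
Op 3: BEGIN: in_txn=True, pending={}
Op 4: COMMIT: merged [] into committed; committed now {a=13, c=30, d=12, e=8}
Op 5: UPDATE c=7 (auto-commit; committed c=7)
Op 6: UPDATE c=11 (auto-commit; committed c=11)
After op 6: visible(c) = 11 (pending={}, committed={a=13, c=11, d=12, e=8})

Answer: 11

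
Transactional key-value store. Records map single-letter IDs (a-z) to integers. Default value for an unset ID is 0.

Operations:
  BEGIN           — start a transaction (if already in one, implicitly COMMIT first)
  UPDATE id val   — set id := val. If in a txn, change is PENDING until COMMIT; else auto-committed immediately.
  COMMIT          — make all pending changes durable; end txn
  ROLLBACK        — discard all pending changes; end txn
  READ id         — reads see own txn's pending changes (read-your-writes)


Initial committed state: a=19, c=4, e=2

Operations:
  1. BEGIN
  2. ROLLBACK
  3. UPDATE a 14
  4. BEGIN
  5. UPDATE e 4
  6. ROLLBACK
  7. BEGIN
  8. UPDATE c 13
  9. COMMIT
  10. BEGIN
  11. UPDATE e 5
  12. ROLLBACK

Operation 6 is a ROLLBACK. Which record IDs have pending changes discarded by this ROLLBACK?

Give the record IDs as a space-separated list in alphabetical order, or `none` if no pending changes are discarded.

Answer: e

Derivation:
Initial committed: {a=19, c=4, e=2}
Op 1: BEGIN: in_txn=True, pending={}
Op 2: ROLLBACK: discarded pending []; in_txn=False
Op 3: UPDATE a=14 (auto-commit; committed a=14)
Op 4: BEGIN: in_txn=True, pending={}
Op 5: UPDATE e=4 (pending; pending now {e=4})
Op 6: ROLLBACK: discarded pending ['e']; in_txn=False
Op 7: BEGIN: in_txn=True, pending={}
Op 8: UPDATE c=13 (pending; pending now {c=13})
Op 9: COMMIT: merged ['c'] into committed; committed now {a=14, c=13, e=2}
Op 10: BEGIN: in_txn=True, pending={}
Op 11: UPDATE e=5 (pending; pending now {e=5})
Op 12: ROLLBACK: discarded pending ['e']; in_txn=False
ROLLBACK at op 6 discards: ['e']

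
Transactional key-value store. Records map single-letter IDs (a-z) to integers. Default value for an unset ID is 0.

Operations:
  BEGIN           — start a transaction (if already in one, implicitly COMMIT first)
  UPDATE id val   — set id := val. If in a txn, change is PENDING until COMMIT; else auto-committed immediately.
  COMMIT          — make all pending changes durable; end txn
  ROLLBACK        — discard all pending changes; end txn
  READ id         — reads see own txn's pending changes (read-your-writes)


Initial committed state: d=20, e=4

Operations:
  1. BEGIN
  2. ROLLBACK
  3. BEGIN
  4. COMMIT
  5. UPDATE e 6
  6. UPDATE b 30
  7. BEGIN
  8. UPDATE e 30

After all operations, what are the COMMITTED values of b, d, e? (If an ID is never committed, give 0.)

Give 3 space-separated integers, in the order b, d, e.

Answer: 30 20 6

Derivation:
Initial committed: {d=20, e=4}
Op 1: BEGIN: in_txn=True, pending={}
Op 2: ROLLBACK: discarded pending []; in_txn=False
Op 3: BEGIN: in_txn=True, pending={}
Op 4: COMMIT: merged [] into committed; committed now {d=20, e=4}
Op 5: UPDATE e=6 (auto-commit; committed e=6)
Op 6: UPDATE b=30 (auto-commit; committed b=30)
Op 7: BEGIN: in_txn=True, pending={}
Op 8: UPDATE e=30 (pending; pending now {e=30})
Final committed: {b=30, d=20, e=6}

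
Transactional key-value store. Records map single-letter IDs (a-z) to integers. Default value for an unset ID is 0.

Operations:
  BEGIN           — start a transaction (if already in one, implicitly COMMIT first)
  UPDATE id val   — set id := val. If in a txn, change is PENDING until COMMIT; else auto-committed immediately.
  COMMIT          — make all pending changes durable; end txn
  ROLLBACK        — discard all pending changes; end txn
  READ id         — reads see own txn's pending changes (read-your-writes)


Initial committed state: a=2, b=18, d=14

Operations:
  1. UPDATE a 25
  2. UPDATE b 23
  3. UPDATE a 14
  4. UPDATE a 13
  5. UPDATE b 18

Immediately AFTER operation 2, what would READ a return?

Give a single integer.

Answer: 25

Derivation:
Initial committed: {a=2, b=18, d=14}
Op 1: UPDATE a=25 (auto-commit; committed a=25)
Op 2: UPDATE b=23 (auto-commit; committed b=23)
After op 2: visible(a) = 25 (pending={}, committed={a=25, b=23, d=14})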